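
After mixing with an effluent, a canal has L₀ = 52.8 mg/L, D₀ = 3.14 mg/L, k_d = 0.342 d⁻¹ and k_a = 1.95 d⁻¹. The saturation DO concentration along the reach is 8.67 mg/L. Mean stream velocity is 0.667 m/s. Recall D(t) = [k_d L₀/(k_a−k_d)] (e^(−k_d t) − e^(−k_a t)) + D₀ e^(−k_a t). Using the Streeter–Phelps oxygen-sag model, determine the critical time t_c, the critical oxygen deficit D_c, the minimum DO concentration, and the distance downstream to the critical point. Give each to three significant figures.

t_c ≈ 0.879 d; D_c ≈ 6.86 mg/L; min DO ≈ 1.81 mg/L; x_c ≈ 50.6 km

With k_a/k_d = 5.702 and 1 − D₀(k_a−k_d)/(k_d L₀) = 0.7204,
t_c = ln(5.702 × 0.7204) / (1.95 − 0.342) = ln(4.107) / 1.608 = 1.413/1.608 = 0.8786 d.
L(t_c) = L₀ e^(−k_d t_c) = 52.8 × 0.7405 = 39.10 mg/L, and at the critical point k_a D_c = k_d L, so D_c = (0.342/1.95) × 39.10 = 6.857 mg/L.
Minimum DO = C_s − D_c = 8.67 − 6.857 = 1.813 mg/L.
x_c = v t_c = 0.667 m/s × 0.8786 d × 86400 s/d = 50630 m ≈ 50.6 km.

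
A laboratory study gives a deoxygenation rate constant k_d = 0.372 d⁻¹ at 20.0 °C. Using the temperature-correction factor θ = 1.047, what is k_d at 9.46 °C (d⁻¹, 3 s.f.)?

k_d(T₂) = k_d(T₁) · θ^(T₂−T₁) = 0.372 × 1.047^(9.46−20.0)
= 0.372 × 1.047^-10.5 = 0.372 × 0.6163 = 0.2292 d⁻¹.

k_d ≈ 0.229 d⁻¹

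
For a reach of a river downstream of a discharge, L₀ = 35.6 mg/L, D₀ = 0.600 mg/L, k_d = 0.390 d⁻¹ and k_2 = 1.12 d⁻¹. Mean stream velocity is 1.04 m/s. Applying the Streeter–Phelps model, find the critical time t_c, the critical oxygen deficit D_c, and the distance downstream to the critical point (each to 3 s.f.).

t_c = [1/(k_2−k_d)] ln[(k_2/k_d)(1 − D₀(k_2−k_d)/(k_d L₀))]
= [1/(1.12−0.390)] ln[(1.12/0.390)(1 − 0.600×0.7300/(0.390×35.6))]
= (1/0.7300) ln[2.872 × 0.9685] = 1.370 × ln(2.781) = 1.370 × 1.023 = 1.401 d.
D_c = (k_d/k_2) L₀ e^(−k_d t_c) = (0.390/1.12) × 35.6 × e^(−0.390×1.401) = 0.3482 × 35.6 × 0.5790 = 7.177 mg/L.
x_c = v t_c = 1.04 m/s × 1.401 d × 86400 s/d = 125900 m ≈ 126 km.

t_c ≈ 1.40 d; D_c ≈ 7.18 mg/L; x_c ≈ 126 km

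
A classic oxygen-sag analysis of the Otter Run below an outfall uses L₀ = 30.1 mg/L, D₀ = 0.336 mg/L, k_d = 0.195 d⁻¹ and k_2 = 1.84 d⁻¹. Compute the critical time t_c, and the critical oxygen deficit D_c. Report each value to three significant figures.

At the critical point dD/dt = 0, so k_d L₀ e^(−k_d t) = k_2 D. Substituting D(t) from the Streeter–Phelps equation and solving for t gives
t_c = ln[(k_2/k_d)(1 − D₀(k_2−k_d)/(k_d L₀))] / (k_2−k_d).
Here k_2−k_d = 1.645 d⁻¹ and 1 − D₀(k_2−k_d)/(k_d L₀) = 1 − 0.336×1.645/(0.195×30.1) = 0.9058, so
t_c = ln(9.436 × 0.9058) / 1.645 = 2.146 / 1.645 = 1.304 d.
D_c = (k_d/k_2) L₀ e^(−k_d t_c) = (0.195/1.84) × 30.1 × e^(−0.195×1.304) = 0.1060 × 30.1 × 0.7754 = 2.474 mg/L.

t_c ≈ 1.30 d; D_c ≈ 2.47 mg/L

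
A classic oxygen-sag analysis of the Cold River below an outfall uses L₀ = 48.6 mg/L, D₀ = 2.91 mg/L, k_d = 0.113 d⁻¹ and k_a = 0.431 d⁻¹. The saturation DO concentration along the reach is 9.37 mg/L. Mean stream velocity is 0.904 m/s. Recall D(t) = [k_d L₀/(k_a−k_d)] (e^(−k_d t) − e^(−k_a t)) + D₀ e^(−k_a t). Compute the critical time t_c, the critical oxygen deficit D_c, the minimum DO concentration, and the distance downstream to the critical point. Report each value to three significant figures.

With k_a/k_d = 3.814 and 1 − D₀(k_a−k_d)/(k_d L₀) = 0.8315,
t_c = ln(3.814 × 0.8315) / (0.431 − 0.113) = ln(3.171) / 0.3180 = 1.154/0.3180 = 3.630 d.
D_c = (k_d/k_a) L₀ e^(−k_d t_c) = (0.113/0.431) × 48.6 × e^(−0.113×3.630) = 0.2622 × 48.6 × 0.6636 = 8.455 mg/L.
Minimum DO = C_s − D_c = 9.37 − 8.455 = 0.9149 mg/L.
x_c = v t_c = 0.904 m/s × 3.630 d × 86400 s/d = 283500 m ≈ 283 km.

t_c ≈ 3.63 d; D_c ≈ 8.46 mg/L; min DO ≈ 0.915 mg/L; x_c ≈ 283 km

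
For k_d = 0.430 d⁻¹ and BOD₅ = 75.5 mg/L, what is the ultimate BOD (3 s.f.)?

BOD₅ = L₀(1 − e^(−5k_d)) ⇒ L₀ = BOD₅ / (1 − e^(−5×0.430))
= 75.5 / (1 − 0.1165) = 75.5 / 0.8835 = 85.45 mg/L.

L₀ ≈ 85.5 mg/L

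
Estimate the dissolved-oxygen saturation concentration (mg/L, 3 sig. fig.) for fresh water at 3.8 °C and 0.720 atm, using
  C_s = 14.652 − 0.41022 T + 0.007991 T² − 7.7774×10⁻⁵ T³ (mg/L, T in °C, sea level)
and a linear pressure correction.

C_s ≈ 9.51 mg/L

At sea level: C_s = 14.652 − 0.41022×3.8 + 0.007991×3.8² − 7.7774×10⁻⁵×3.8³ = 13.20 mg/L.
Pressure correction: C_s' = 13.20 × 0.720 = 9.507 mg/L.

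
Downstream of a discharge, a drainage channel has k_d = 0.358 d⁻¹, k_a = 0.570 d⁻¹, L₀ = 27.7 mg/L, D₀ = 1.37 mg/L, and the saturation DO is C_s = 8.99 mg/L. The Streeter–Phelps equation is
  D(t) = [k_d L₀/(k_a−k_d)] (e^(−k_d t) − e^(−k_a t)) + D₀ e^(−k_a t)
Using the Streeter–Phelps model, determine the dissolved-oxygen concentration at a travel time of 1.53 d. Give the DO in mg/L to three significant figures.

DO ≈ 0.924 mg/L

k_d L₀/(k_a−k_d) = 0.358×27.7/(0.570−0.358) = 9.917/0.2120 = 46.78 mg/L.
e^(−k_d t) = e^(−0.358×1.530) = 0.5783; e^(−k_a t) = e^(−0.570×1.530) = 0.4181.
D = 46.78 × (0.5783 − 0.4181) + 1.37 × 0.4181 = 7.493 + 0.5728 = 8.066 mg/L.
DO = C_s − D = 8.99 − 8.066 = 0.9245 mg/L.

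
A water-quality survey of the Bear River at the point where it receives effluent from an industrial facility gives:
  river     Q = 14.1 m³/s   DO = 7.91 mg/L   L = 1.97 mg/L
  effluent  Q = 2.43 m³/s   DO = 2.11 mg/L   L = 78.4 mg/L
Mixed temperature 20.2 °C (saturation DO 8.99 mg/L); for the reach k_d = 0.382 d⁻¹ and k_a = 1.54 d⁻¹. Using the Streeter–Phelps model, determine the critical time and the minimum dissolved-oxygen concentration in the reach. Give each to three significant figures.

Mixed DO = (14.1×7.91 + 2.43×2.11)/(14.1+2.43) = 116.7/16.53 = 7.057 mg/L.
Mixed L₀ = (14.1×1.97 + 2.43×78.4)/(16.53) = 218.3/16.53 = 13.21 mg/L.
Initial deficit D₀ = C_s − DO₀ = 8.99 − 7.057 = 1.933 mg/L.
t_c = (1/1.158) ln[(1.54/0.382)(1 − 1.933×1.158/(0.382×13.21))] = 0.8636 × ln(2.243) = 0.6976 d.
D_c = (0.382/1.54) × 13.21 × e^(−0.382×0.6976) = 0.2481 × 13.21 × 0.7661 = 2.509 mg/L.
Minimum DO = 8.99 − 2.509 = 6.481 mg/L.

t_c ≈ 0.698 d; minimum DO ≈ 6.48 mg/L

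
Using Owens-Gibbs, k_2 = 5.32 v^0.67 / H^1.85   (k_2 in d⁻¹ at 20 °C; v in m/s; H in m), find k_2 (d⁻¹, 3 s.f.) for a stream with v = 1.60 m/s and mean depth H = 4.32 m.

k_2 = 5.32 × 1.60^0.67 / 4.32^1.85 = 5.32 × 1.370 / 14.98 = 0.4864 d⁻¹.

k_2 ≈ 0.486 d⁻¹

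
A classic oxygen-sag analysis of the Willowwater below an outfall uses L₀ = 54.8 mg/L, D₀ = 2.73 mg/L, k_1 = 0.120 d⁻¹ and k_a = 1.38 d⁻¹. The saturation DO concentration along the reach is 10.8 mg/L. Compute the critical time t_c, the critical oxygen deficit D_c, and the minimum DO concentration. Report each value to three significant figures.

t_c ≈ 1.35 d; D_c ≈ 4.05 mg/L; min DO ≈ 6.75 mg/L

t_c = [1/(k_a−k_1)] ln[(k_a/k_1)(1 − D₀(k_a−k_1)/(k_1 L₀))]
= [1/(1.38−0.120)] ln[(1.38/0.120)(1 − 2.73×1.260/(0.120×54.8))]
= (1/1.260) ln[11.50 × 0.4769] = 0.7937 × ln(5.485) = 0.7937 × 1.702 = 1.351 d.
D_c = (k_1/k_a) L₀ e^(−k_1 t_c) = (0.120/1.38) × 54.8 × e^(−0.120×1.351) = 0.08696 × 54.8 × 0.8504 = 4.052 mg/L.
Minimum DO = C_s − D_c = 10.8 − 4.052 = 6.748 mg/L.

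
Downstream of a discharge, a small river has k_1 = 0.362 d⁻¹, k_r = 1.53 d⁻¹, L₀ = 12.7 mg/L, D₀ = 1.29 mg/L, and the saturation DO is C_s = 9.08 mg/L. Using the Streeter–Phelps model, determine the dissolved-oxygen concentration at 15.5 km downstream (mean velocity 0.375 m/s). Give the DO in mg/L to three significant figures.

Travel time t = x/v = 15.5 km / (0.375 m/s) = 15500 m / 0.375 m/s = 41330 s = 0.4784 d.
k_1 L₀/(k_r−k_1) = 0.362×12.7/(1.53−0.362) = 4.597/1.168 = 3.936 mg/L.
e^(−k_1 t) = e^(−0.362×0.4784) = 0.8410; e^(−k_r t) = e^(−1.53×0.4784) = 0.4810.
D = 3.936 × (0.8410 − 0.4810) + 1.29 × 0.4810 = 1.417 + 0.6205 = 2.038 mg/L.
DO = C_s − D = 9.08 − 2.038 = 7.042 mg/L.

DO ≈ 7.04 mg/L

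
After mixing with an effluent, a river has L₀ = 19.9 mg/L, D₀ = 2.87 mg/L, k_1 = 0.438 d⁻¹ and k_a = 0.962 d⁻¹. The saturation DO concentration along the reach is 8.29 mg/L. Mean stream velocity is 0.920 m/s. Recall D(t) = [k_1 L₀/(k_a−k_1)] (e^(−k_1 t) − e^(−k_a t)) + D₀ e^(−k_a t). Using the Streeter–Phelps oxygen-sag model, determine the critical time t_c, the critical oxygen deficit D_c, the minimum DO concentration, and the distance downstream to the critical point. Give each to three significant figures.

t_c ≈ 1.14 d; D_c ≈ 5.50 mg/L; min DO ≈ 2.79 mg/L; x_c ≈ 90.6 km

t_c = [1/(k_a−k_1)] ln[(k_a/k_1)(1 − D₀(k_a−k_1)/(k_1 L₀))]
= [1/(0.962−0.438)] ln[(0.962/0.438)(1 − 2.87×0.5240/(0.438×19.9))]
= (1/0.5240) ln[2.196 × 0.8275] = 1.908 × ln(1.817) = 1.908 × 0.5974 = 1.140 d.
D_c = (k_1/k_a) L₀ e^(−k_1 t_c) = (0.438/0.962) × 19.9 × e^(−0.438×1.140) = 0.4553 × 19.9 × 0.6069 = 5.499 mg/L.
Minimum DO = C_s − D_c = 8.29 − 5.499 = 2.791 mg/L.
x_c = v t_c = 0.920 m/s × 1.140 d × 86400 s/d = 90620 m ≈ 90.6 km.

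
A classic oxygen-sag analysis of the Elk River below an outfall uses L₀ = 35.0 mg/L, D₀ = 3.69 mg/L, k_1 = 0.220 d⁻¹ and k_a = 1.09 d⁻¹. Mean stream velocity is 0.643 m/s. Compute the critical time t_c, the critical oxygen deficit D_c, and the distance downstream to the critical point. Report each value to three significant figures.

t_c ≈ 1.22 d; D_c ≈ 5.40 mg/L; x_c ≈ 67.7 km

t_c = [1/(k_a−k_1)] ln[(k_a/k_1)(1 − D₀(k_a−k_1)/(k_1 L₀))]
= [1/(1.09−0.220)] ln[(1.09/0.220)(1 − 3.69×0.8700/(0.220×35.0))]
= (1/0.8700) ln[4.955 × 0.5831] = 1.149 × ln(2.889) = 1.149 × 1.061 = 1.219 d.
D_c = (k_1/k_a) L₀ e^(−k_1 t_c) = (0.220/1.09) × 35.0 × e^(−0.220×1.219) = 0.2018 × 35.0 × 0.7647 = 5.402 mg/L.
x_c = v t_c = 0.643 m/s × 1.219 d × 86400 s/d = 67740 m ≈ 67.7 km.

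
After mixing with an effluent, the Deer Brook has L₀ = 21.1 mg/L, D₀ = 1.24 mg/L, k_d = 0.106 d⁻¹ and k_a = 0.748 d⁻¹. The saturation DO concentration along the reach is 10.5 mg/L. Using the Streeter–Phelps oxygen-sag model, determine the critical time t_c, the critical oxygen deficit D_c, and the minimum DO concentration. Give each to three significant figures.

With k_a/k_d = 7.057 and 1 − D₀(k_a−k_d)/(k_d L₀) = 0.6441,
t_c = ln(7.057 × 0.6441) / (0.748 − 0.106) = ln(4.545) / 0.6420 = 1.514/0.6420 = 2.358 d.
D_c = (k_d/k_a) L₀ e^(−k_d t_c) = (0.106/0.748) × 21.1 × e^(−0.106×2.358) = 0.1417 × 21.1 × 0.7788 = 2.329 mg/L.
Minimum DO = C_s − D_c = 10.5 − 2.329 = 8.171 mg/L.

t_c ≈ 2.36 d; D_c ≈ 2.33 mg/L; min DO ≈ 8.17 mg/L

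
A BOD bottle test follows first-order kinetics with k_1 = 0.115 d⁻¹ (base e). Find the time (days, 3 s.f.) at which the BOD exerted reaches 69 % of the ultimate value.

y/L₀ = 1 − e^(−k_1 t) = 0.69 ⇒ e^(−k_1 t) = 0.310
t = −ln(0.310) / 0.115 = 1.171 / 0.115 = 10.18 d.

t ≈ 10.2 d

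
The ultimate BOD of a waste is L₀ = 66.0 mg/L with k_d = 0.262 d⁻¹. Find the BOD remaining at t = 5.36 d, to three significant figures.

L_t = L₀ e^(−k_d t) = 66.0 × e^(−0.262×5.36) = 66.0 × 0.2455 = 16.21 mg/L.

L ≈ 16.2 mg/L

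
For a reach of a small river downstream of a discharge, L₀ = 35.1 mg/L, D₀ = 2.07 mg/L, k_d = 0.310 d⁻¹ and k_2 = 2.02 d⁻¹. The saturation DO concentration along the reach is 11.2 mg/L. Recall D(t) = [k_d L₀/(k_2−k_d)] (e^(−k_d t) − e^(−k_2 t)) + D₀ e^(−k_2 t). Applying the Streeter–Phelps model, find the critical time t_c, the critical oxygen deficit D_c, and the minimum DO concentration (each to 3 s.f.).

t_c ≈ 0.866 d; D_c ≈ 4.12 mg/L; min DO ≈ 7.08 mg/L

At the critical point dD/dt = 0, so k_d L₀ e^(−k_d t) = k_2 D. Substituting D(t) from the Streeter–Phelps equation and solving for t gives
t_c = ln[(k_2/k_d)(1 − D₀(k_2−k_d)/(k_d L₀))] / (k_2−k_d).
Here k_2−k_d = 1.710 d⁻¹ and 1 − D₀(k_2−k_d)/(k_d L₀) = 1 − 2.07×1.710/(0.310×35.1) = 0.6747, so
t_c = ln(6.516 × 0.6747) / 1.710 = 1.481 / 1.710 = 0.8660 d.
D_c = (k_d/k_2) L₀ e^(−k_d t_c) = (0.310/2.02) × 35.1 × e^(−0.310×0.8660) = 0.1535 × 35.1 × 0.7646 = 4.118 mg/L.
Minimum DO = C_s − D_c = 11.2 − 4.118 = 7.082 mg/L.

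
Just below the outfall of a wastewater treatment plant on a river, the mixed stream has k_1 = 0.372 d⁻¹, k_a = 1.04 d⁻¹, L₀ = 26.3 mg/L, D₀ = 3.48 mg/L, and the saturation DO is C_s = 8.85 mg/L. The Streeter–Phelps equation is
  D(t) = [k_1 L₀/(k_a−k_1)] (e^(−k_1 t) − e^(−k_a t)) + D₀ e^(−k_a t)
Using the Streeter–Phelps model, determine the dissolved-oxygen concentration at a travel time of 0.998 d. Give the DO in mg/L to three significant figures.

DO ≈ 2.70 mg/L

k_1 L₀/(k_a−k_1) = 0.372×26.3/(1.04−0.372) = 9.784/0.6680 = 14.65 mg/L.
e^(−k_1 t) = e^(−0.372×0.9980) = 0.6899; e^(−k_a t) = e^(−1.04×0.9980) = 0.3542.
D = 14.65 × (0.6899 − 0.3542) + 3.48 × 0.3542 = 4.916 + 1.233 = 6.149 mg/L.
DO = C_s − D = 8.85 − 6.149 = 2.701 mg/L.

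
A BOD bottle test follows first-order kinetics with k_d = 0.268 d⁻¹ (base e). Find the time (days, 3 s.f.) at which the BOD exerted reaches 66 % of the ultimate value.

y/L₀ = 1 − e^(−k_d t) = 0.66 ⇒ e^(−k_d t) = 0.340
t = −ln(0.340) / 0.268 = 1.079 / 0.268 = 4.025 d.

t ≈ 4.03 d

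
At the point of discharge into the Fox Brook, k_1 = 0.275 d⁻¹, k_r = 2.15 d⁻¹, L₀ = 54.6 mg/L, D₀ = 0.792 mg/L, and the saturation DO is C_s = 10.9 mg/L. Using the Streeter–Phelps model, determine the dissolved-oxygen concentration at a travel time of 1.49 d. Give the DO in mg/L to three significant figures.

DO ≈ 5.88 mg/L

k_1 L₀/(k_r−k_1) = 0.275×54.6/(2.15−0.275) = 15.02/1.875 = 8.008 mg/L.
e^(−k_1 t) = e^(−0.275×1.490) = 0.6638; e^(−k_r t) = e^(−2.15×1.490) = 0.04062.
D = 8.008 × (0.6638 − 0.04062) + 0.792 × 0.04062 = 4.991 + 0.03217 = 5.023 mg/L.
DO = C_s − D = 10.9 − 5.023 = 5.877 mg/L.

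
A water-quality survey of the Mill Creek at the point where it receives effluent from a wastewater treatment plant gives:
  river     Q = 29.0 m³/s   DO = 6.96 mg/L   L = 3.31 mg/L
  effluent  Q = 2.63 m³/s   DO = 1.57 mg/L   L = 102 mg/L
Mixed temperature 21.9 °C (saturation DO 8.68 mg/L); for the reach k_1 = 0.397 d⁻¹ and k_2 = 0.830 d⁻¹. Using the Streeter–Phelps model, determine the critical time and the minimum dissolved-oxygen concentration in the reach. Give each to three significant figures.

t_c ≈ 1.17 d; minimum DO ≈ 5.22 mg/L

Mixed DO = (29.0×6.96 + 2.63×1.57)/(29.0+2.63) = 206.0/31.63 = 6.512 mg/L.
Mixed L₀ = (29.0×3.31 + 2.63×102)/(31.63) = 364.2/31.63 = 11.52 mg/L.
Initial deficit D₀ = C_s − DO₀ = 8.68 − 6.512 = 2.168 mg/L.
t_c = (1/0.4330) ln[(0.830/0.397)(1 − 2.168×0.4330/(0.397×11.52))] = 2.309 × ln(1.661) = 1.172 d.
D_c = (0.397/0.830) × 11.52 × e^(−0.397×1.172) = 0.4783 × 11.52 × 0.6279 = 3.458 mg/L.
Minimum DO = 8.68 − 3.458 = 5.222 mg/L.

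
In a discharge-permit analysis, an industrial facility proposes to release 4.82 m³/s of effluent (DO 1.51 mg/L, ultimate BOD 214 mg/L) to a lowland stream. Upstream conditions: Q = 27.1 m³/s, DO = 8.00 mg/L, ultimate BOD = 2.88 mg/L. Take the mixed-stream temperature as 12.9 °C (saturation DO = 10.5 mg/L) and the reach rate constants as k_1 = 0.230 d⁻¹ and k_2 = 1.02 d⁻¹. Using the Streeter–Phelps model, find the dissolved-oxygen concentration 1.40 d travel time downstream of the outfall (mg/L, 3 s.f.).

Mixed DO = (27.1×8.00 + 4.82×1.51)/(27.1+4.82) = 224.1/31.92 = 7.020 mg/L.
Mixed L₀ = (27.1×2.88 + 4.82×214)/(31.92) = 1110/31.92 = 34.76 mg/L.
Initial deficit D₀ = C_s − DO₀ = 10.5 − 7.020 = 3.480 mg/L.
D(1.40) = [0.230×34.76/(1.02−0.230)](e^(−0.230×1.40) − e^(−1.02×1.40)) + 3.480 e^(−1.02×1.40)
= 10.12 × (0.7247 − 0.2398) + 3.480 × 0.2398 = 5.742 mg/L.
DO = 10.5 − 5.742 = 4.758 mg/L.

DO ≈ 4.76 mg/L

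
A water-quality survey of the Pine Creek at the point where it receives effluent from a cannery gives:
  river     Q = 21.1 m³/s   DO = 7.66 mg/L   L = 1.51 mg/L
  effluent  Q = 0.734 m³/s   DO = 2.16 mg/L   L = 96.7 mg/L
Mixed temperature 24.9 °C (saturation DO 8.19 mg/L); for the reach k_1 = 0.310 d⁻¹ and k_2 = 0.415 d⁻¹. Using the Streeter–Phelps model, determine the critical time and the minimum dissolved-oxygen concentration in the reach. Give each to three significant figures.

Mixed DO = (21.1×7.66 + 0.734×2.16)/(21.1+0.734) = 163.2/21.83 = 7.475 mg/L.
Mixed L₀ = (21.1×1.51 + 0.734×96.7)/(21.83) = 102.8/21.83 = 4.710 mg/L.
Initial deficit D₀ = C_s − DO₀ = 8.19 − 7.475 = 0.7149 mg/L.
t_c = (1/0.1050) ln[(0.415/0.310)(1 − 0.7149×0.1050/(0.310×4.710))] = 9.524 × ln(1.270) = 2.276 d.
D_c = (0.310/0.415) × 4.710 × e^(−0.310×2.276) = 0.7470 × 4.710 × 0.4939 = 1.738 mg/L.
Minimum DO = 8.19 − 1.738 = 6.452 mg/L.

t_c ≈ 2.28 d; minimum DO ≈ 6.45 mg/L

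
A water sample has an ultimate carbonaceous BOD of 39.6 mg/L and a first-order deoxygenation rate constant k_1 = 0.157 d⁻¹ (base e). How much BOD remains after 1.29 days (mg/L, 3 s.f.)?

L ≈ 32.3 mg/L

L_t = L₀ e^(−k_1 t) = 39.6 × e^(−0.157×1.29) = 39.6 × 0.8167 = 32.34 mg/L.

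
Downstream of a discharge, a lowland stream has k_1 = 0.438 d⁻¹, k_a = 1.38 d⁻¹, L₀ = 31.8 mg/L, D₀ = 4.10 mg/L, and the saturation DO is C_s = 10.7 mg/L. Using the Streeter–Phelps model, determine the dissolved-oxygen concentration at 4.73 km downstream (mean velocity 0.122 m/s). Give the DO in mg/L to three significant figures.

DO ≈ 4.31 mg/L

Travel time t = x/v = 4.73 km / (0.122 m/s) = 4730 m / 0.122 m/s = 38770 s = 0.4487 d.
k_1 L₀/(k_a−k_1) = 0.438×31.8/(1.38−0.438) = 13.93/0.9420 = 14.79 mg/L.
e^(−k_1 t) = e^(−0.438×0.4487) = 0.8216; e^(−k_a t) = e^(−1.38×0.4487) = 0.5383.
D = 14.79 × (0.8216 − 0.5383) + 4.10 × 0.5383 = 4.188 + 2.207 = 6.395 mg/L.
DO = C_s − D = 10.7 − 6.395 = 4.305 mg/L.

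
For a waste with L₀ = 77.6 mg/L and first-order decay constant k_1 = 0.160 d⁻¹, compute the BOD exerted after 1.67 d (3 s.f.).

y_t = L₀(1 − e^(−k_1 t)) = 77.6 × (1 − e^(−0.160×1.67))
= 77.6 × (1 − 0.7655) = 77.6 × 0.2345 = 18.20 mg/L.

y ≈ 18.2 mg/L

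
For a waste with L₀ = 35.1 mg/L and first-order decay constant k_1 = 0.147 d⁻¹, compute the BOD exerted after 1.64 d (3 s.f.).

y_t = L₀(1 − e^(−k_1 t)) = 35.1 × (1 − e^(−0.147×1.64))
= 35.1 × (1 − 0.7858) = 35.1 × 0.2142 = 7.519 mg/L.

y ≈ 7.52 mg/L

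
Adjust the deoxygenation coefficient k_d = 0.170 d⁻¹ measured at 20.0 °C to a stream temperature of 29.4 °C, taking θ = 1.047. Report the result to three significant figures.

k_d ≈ 0.262 d⁻¹

k_d(T₂) = k_d(T₁) · θ^(T₂−T₁) = 0.170 × 1.047^(29.4−20.0)
= 0.170 × 1.047^9.40 = 0.170 × 1.540 = 0.2618 d⁻¹.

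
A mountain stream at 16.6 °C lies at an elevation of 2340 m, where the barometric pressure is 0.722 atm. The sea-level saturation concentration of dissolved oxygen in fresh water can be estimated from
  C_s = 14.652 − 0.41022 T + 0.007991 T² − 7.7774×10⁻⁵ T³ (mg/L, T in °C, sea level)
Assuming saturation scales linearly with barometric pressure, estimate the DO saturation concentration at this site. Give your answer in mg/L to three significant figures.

C_s ≈ 7.00 mg/L

At sea level: C_s = 14.652 − 0.41022×16.6 + 0.007991×16.6² − 7.7774×10⁻⁵×16.6³ = 9.689 mg/L.
Pressure correction: C_s' = 9.689 × 0.722 = 6.995 mg/L.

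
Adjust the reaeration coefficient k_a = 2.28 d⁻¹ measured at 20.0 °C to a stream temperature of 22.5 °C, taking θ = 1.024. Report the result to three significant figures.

k_a(T₂) = k_a(T₁) · θ^(T₂−T₁) = 2.28 × 1.024^(22.5−20.0)
= 2.28 × 1.024^2.50 = 2.28 × 1.061 = 2.419 d⁻¹.

k_a ≈ 2.42 d⁻¹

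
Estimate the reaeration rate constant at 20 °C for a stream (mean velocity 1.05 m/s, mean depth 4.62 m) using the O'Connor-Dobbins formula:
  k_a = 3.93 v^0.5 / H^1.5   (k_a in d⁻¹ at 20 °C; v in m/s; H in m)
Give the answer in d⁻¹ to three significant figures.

k_a ≈ 0.406 d⁻¹

k_a = 3.93 × 1.05^0.5 / 4.62^1.5 = 3.93 × 1.025 / 9.930 = 0.4055 d⁻¹.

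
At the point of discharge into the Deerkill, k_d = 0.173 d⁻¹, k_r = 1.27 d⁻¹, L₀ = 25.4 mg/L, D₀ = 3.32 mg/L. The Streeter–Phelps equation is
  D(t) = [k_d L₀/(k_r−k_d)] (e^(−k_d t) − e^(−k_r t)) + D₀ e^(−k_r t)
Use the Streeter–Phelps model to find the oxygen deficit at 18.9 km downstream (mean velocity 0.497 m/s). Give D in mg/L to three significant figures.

D ≈ 3.32 mg/L

Travel time t = x/v = 18.9 km / (0.497 m/s) = 18900 m / 0.497 m/s = 38030 s = 0.4401 d.
k_d L₀/(k_r−k_d) = 0.173×25.4/(1.27−0.173) = 4.394/1.097 = 4.006 mg/L.
e^(−k_d t) = e^(−0.173×0.4401) = 0.9267; e^(−k_r t) = e^(−1.27×0.4401) = 0.5718.
D = 4.006 × (0.9267 − 0.5718) + 3.32 × 0.5718 = 1.422 + 1.898 = 3.320 mg/L.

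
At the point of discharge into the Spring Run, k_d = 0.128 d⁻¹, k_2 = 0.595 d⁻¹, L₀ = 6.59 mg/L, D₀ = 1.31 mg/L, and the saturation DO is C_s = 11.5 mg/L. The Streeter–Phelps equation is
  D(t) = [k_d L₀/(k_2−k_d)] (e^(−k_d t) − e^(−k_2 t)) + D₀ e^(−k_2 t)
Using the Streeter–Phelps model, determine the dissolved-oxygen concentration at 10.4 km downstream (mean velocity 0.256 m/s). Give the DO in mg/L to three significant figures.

DO ≈ 10.2 mg/L

Travel time t = x/v = 10.4 km / (0.256 m/s) = 10400 m / 0.256 m/s = 40620 s = 0.4702 d.
k_d L₀/(k_2−k_d) = 0.128×6.59/(0.595−0.128) = 0.8435/0.4670 = 1.806 mg/L.
e^(−k_d t) = e^(−0.128×0.4702) = 0.9416; e^(−k_2 t) = e^(−0.595×0.4702) = 0.7560.
D = 1.806 × (0.9416 − 0.7560) + 1.31 × 0.7560 = 0.3353 + 0.9903 = 1.326 mg/L.
DO = C_s − D = 11.5 − 1.326 = 10.17 mg/L.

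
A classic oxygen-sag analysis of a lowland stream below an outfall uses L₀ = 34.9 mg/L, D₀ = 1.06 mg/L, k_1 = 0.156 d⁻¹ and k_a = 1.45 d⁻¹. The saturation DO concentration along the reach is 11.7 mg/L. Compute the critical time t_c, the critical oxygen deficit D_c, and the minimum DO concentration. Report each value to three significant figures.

t_c ≈ 1.50 d; D_c ≈ 2.97 mg/L; min DO ≈ 8.73 mg/L

At the critical point dD/dt = 0, so k_1 L₀ e^(−k_1 t) = k_a D. Substituting D(t) from the Streeter–Phelps equation and solving for t gives
t_c = ln[(k_a/k_1)(1 − D₀(k_a−k_1)/(k_1 L₀))] / (k_a−k_1).
Here k_a−k_1 = 1.294 d⁻¹ and 1 − D₀(k_a−k_1)/(k_1 L₀) = 1 − 1.06×1.294/(0.156×34.9) = 0.7481, so
t_c = ln(9.295 × 0.7481) / 1.294 = 1.939 / 1.294 = 1.499 d.
D_c = (k_1/k_a) L₀ e^(−k_1 t_c) = (0.156/1.45) × 34.9 × e^(−0.156×1.499) = 0.1076 × 34.9 × 0.7915 = 2.972 mg/L.
Minimum DO = C_s − D_c = 11.7 − 2.972 = 8.728 mg/L.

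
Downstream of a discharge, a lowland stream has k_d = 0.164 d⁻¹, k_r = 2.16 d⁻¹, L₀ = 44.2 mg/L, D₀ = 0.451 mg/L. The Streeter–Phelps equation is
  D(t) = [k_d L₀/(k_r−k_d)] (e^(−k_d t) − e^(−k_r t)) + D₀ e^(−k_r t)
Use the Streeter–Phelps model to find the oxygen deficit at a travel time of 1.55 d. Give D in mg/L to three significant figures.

k_d L₀/(k_r−k_d) = 0.164×44.2/(2.16−0.164) = 7.249/1.996 = 3.632 mg/L.
e^(−k_d t) = e^(−0.164×1.550) = 0.7755; e^(−k_r t) = e^(−2.16×1.550) = 0.03515.
D = 3.632 × (0.7755 − 0.03515) + 0.451 × 0.03515 = 2.689 + 0.01585 = 2.705 mg/L.

D ≈ 2.70 mg/L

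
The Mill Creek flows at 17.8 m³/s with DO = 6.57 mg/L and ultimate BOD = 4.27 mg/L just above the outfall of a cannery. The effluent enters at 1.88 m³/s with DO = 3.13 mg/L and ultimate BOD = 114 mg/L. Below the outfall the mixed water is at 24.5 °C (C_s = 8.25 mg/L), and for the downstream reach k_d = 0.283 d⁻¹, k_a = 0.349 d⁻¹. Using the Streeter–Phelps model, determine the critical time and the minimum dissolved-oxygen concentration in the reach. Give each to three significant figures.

t_c ≈ 2.69 d; minimum DO ≈ 2.66 mg/L

Mixed DO = (17.8×6.57 + 1.88×3.13)/(17.8+1.88) = 122.8/19.68 = 6.241 mg/L.
Mixed L₀ = (17.8×4.27 + 1.88×114)/(19.68) = 290.3/19.68 = 14.75 mg/L.
Initial deficit D₀ = C_s − DO₀ = 8.25 − 6.241 = 2.009 mg/L.
t_c = (1/0.06600) ln[(0.349/0.283)(1 − 2.009×0.06600/(0.283×14.75))] = 15.15 × ln(1.194) = 2.687 d.
D_c = (0.283/0.349) × 14.75 × e^(−0.283×2.687) = 0.8109 × 14.75 × 0.4674 = 5.592 mg/L.
Minimum DO = 8.25 − 5.592 = 2.658 mg/L.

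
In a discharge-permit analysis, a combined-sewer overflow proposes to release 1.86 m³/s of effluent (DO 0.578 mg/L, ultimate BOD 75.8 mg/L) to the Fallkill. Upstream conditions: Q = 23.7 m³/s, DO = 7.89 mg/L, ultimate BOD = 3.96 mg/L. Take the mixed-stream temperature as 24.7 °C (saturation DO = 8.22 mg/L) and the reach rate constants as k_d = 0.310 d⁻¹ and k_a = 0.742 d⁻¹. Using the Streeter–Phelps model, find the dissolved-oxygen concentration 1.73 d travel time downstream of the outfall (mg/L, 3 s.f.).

Mixed DO = (23.7×7.89 + 1.86×0.578)/(23.7+1.86) = 188.1/25.56 = 7.358 mg/L.
Mixed L₀ = (23.7×3.96 + 1.86×75.8)/(25.56) = 234.8/25.56 = 9.188 mg/L.
Initial deficit D₀ = C_s − DO₀ = 8.22 − 7.358 = 0.8621 mg/L.
D(1.73) = [0.310×9.188/(0.742−0.310)](e^(−0.310×1.73) − e^(−0.742×1.73)) + 0.8621 e^(−0.742×1.73)
= 6.593 × (0.5849 − 0.2770) + 0.8621 × 0.2770 = 2.269 mg/L.
DO = 8.22 − 2.269 = 5.951 mg/L.

DO ≈ 5.95 mg/L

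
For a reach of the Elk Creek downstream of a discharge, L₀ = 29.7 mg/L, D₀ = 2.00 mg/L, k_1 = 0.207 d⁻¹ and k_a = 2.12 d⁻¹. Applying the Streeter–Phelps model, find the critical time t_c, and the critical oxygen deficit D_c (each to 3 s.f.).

With k_a/k_1 = 10.24 and 1 − D₀(k_a−k_1)/(k_1 L₀) = 0.3777,
t_c = ln(10.24 × 0.3777) / (2.12 − 0.207) = ln(3.868) / 1.913 = 1.353/1.913 = 0.7071 d.
D_c = (k_1/k_a) L₀ e^(−k_1 t_c) = (0.207/2.12) × 29.7 × e^(−0.207×0.7071) = 0.09764 × 29.7 × 0.8638 = 2.505 mg/L.

t_c ≈ 0.707 d; D_c ≈ 2.51 mg/L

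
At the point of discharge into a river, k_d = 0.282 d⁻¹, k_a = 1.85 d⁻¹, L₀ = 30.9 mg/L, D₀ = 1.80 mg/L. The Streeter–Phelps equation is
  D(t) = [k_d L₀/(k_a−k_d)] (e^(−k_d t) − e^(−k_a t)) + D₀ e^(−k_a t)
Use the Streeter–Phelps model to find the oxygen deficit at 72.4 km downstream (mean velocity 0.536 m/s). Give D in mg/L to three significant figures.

Travel time t = x/v = 72.4 km / (0.536 m/s) = 72400 m / 0.536 m/s = 135100 s = 1.563 d.
k_d L₀/(k_a−k_d) = 0.282×30.9/(1.85−0.282) = 8.714/1.568 = 5.557 mg/L.
e^(−k_d t) = e^(−0.282×1.563) = 0.6435; e^(−k_a t) = e^(−1.85×1.563) = 0.05545.
D = 5.557 × (0.6435 − 0.05545) + 1.80 × 0.05545 = 3.268 + 0.09982 = 3.368 mg/L.

D ≈ 3.37 mg/L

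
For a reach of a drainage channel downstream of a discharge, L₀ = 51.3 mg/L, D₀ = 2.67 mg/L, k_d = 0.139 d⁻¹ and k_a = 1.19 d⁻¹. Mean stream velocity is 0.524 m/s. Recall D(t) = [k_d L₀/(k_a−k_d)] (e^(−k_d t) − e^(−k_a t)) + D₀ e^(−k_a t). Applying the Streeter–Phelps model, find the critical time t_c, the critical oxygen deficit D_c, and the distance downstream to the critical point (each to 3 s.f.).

t_c ≈ 1.57 d; D_c ≈ 4.82 mg/L; x_c ≈ 71.0 km

t_c = [1/(k_a−k_d)] ln[(k_a/k_d)(1 − D₀(k_a−k_d)/(k_d L₀))]
= [1/(1.19−0.139)] ln[(1.19/0.139)(1 − 2.67×1.051/(0.139×51.3))]
= (1/1.051) ln[8.561 × 0.6065] = 0.9515 × ln(5.192) = 0.9515 × 1.647 = 1.567 d.
L(t_c) = L₀ e^(−k_d t_c) = 51.3 × 0.8043 = 41.26 mg/L, and at the critical point k_a D_c = k_d L, so D_c = (0.139/1.19) × 41.26 = 4.819 mg/L.
x_c = v t_c = 0.524 m/s × 1.567 d × 86400 s/d = 70950 m ≈ 71.0 km.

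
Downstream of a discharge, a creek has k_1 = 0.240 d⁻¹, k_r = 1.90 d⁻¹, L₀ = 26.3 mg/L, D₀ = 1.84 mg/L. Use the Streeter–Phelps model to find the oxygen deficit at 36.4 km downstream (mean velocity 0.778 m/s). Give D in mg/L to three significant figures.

D ≈ 2.64 mg/L

Travel time t = x/v = 36.4 km / (0.778 m/s) = 36400 m / 0.778 m/s = 46790 s = 0.5415 d.
k_1 L₀/(k_r−k_1) = 0.240×26.3/(1.90−0.240) = 6.312/1.660 = 3.802 mg/L.
e^(−k_1 t) = e^(−0.240×0.5415) = 0.8781; e^(−k_r t) = e^(−1.90×0.5415) = 0.3574.
D = 3.802 × (0.8781 − 0.3574) + 1.84 × 0.3574 = 1.980 + 0.6576 = 2.638 mg/L.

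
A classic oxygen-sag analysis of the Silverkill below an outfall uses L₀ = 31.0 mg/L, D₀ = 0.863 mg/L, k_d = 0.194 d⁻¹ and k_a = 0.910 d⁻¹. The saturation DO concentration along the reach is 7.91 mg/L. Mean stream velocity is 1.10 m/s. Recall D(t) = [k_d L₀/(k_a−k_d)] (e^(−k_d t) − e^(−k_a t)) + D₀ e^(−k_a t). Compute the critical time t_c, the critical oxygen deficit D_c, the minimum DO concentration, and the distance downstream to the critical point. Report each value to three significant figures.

t_c = [1/(k_a−k_d)] ln[(k_a/k_d)(1 − D₀(k_a−k_d)/(k_d L₀))]
= [1/(0.910−0.194)] ln[(0.910/0.194)(1 − 0.863×0.7160/(0.194×31.0))]
= (1/0.7160) ln[4.691 × 0.8973] = 1.397 × ln(4.209) = 1.397 × 1.437 = 2.007 d.
D_c = (k_d/k_a) L₀ e^(−k_d t_c) = (0.194/0.910) × 31.0 × e^(−0.194×2.007) = 0.2132 × 31.0 × 0.6775 = 4.477 mg/L.
Minimum DO = C_s − D_c = 7.91 − 4.477 = 3.433 mg/L.
x_c = v t_c = 1.10 m/s × 2.007 d × 86400 s/d = 190800 m ≈ 191 km.

t_c ≈ 2.01 d; D_c ≈ 4.48 mg/L; min DO ≈ 3.43 mg/L; x_c ≈ 191 km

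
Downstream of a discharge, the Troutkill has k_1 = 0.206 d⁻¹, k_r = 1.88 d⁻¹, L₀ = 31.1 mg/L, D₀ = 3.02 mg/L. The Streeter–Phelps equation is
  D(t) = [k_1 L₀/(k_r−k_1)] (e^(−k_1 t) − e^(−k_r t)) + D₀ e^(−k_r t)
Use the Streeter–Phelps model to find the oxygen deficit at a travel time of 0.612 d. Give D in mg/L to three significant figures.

k_1 L₀/(k_r−k_1) = 0.206×31.1/(1.88−0.206) = 6.407/1.674 = 3.827 mg/L.
e^(−k_1 t) = e^(−0.206×0.6120) = 0.8816; e^(−k_r t) = e^(−1.88×0.6120) = 0.3165.
D = 3.827 × (0.8816 − 0.3165) + 3.02 × 0.3165 = 2.163 + 0.9557 = 3.118 mg/L.

D ≈ 3.12 mg/L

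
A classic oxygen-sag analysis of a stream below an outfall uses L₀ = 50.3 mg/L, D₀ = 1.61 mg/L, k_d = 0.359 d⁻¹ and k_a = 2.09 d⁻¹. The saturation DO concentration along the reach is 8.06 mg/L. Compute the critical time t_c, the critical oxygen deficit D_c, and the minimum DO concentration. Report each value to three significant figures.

t_c ≈ 0.921 d; D_c ≈ 6.21 mg/L; min DO ≈ 1.85 mg/L

With k_a/k_d = 5.822 and 1 − D₀(k_a−k_d)/(k_d L₀) = 0.8457,
t_c = ln(5.822 × 0.8457) / (2.09 − 0.359) = ln(4.923) / 1.731 = 1.594/1.731 = 0.9208 d.
L(t_c) = L₀ e^(−k_d t_c) = 50.3 × 0.7185 = 36.14 mg/L, and at the critical point k_a D_c = k_d L, so D_c = (0.359/2.09) × 36.14 = 6.208 mg/L.
Minimum DO = C_s − D_c = 8.06 − 6.208 = 1.852 mg/L.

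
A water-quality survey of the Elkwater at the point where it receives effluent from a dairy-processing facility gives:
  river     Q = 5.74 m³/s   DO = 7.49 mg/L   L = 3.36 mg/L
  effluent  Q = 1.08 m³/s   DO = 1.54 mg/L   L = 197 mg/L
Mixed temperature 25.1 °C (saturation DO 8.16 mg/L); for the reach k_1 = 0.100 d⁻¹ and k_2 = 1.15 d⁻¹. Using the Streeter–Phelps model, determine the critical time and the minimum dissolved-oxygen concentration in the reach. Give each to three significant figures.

Mixed DO = (5.74×7.49 + 1.08×1.54)/(5.74+1.08) = 44.66/6.820 = 6.548 mg/L.
Mixed L₀ = (5.74×3.36 + 1.08×197)/(6.820) = 232.0/6.820 = 34.02 mg/L.
Initial deficit D₀ = C_s − DO₀ = 8.16 − 6.548 = 1.612 mg/L.
t_c = (1/1.050) ln[(1.15/0.100)(1 − 1.612×1.050/(0.100×34.02))] = 0.9524 × ln(5.778) = 1.671 d.
D_c = (0.100/1.15) × 34.02 × e^(−0.100×1.671) = 0.08696 × 34.02 × 0.8462 = 2.503 mg/L.
Minimum DO = 8.16 − 2.503 = 5.657 mg/L.

t_c ≈ 1.67 d; minimum DO ≈ 5.66 mg/L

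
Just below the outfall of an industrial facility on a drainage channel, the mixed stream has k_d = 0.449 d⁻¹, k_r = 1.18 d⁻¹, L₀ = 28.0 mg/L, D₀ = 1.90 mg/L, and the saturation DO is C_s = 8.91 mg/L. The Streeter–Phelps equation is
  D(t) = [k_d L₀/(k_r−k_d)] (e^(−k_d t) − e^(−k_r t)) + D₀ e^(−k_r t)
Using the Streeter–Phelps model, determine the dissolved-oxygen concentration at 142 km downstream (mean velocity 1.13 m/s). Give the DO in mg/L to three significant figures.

Travel time t = x/v = 142 km / (1.13 m/s) = 142000 m / 1.13 m/s = 125700 s = 1.454 d.
k_d L₀/(k_r−k_d) = 0.449×28.0/(1.18−0.449) = 12.57/0.7310 = 17.20 mg/L.
e^(−k_d t) = e^(−0.449×1.454) = 0.5205; e^(−k_r t) = e^(−1.18×1.454) = 0.1797.
D = 17.20 × (0.5205 − 0.1797) + 1.90 × 0.1797 = 5.860 + 0.3415 = 6.201 mg/L.
DO = C_s − D = 8.91 − 6.201 = 2.709 mg/L.

DO ≈ 2.71 mg/L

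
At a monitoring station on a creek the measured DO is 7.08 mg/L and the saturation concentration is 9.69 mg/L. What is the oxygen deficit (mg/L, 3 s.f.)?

D = C_s − C = 9.69 − 7.08 = 2.61 mg/L.

D ≈ 2.61 mg/L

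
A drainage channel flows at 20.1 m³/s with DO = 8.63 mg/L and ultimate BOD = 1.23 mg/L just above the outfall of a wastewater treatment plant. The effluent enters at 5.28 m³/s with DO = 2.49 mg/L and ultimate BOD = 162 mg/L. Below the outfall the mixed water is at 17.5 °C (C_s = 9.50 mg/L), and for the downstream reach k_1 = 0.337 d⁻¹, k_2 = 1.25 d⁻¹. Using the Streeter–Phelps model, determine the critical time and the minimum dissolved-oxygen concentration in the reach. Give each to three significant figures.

t_c ≈ 1.23 d; minimum DO ≈ 3.33 mg/L

Mixed DO = (20.1×8.63 + 5.28×2.49)/(20.1+5.28) = 186.6/25.38 = 7.353 mg/L.
Mixed L₀ = (20.1×1.23 + 5.28×162)/(25.38) = 880.1/25.38 = 34.68 mg/L.
Initial deficit D₀ = C_s − DO₀ = 9.50 − 7.353 = 2.147 mg/L.
t_c = (1/0.9130) ln[(1.25/0.337)(1 − 2.147×0.9130/(0.337×34.68))] = 1.095 × ln(3.087) = 1.235 d.
D_c = (0.337/1.25) × 34.68 × e^(−0.337×1.235) = 0.2696 × 34.68 × 0.6596 = 6.167 mg/L.
Minimum DO = 9.50 − 6.167 = 3.333 mg/L.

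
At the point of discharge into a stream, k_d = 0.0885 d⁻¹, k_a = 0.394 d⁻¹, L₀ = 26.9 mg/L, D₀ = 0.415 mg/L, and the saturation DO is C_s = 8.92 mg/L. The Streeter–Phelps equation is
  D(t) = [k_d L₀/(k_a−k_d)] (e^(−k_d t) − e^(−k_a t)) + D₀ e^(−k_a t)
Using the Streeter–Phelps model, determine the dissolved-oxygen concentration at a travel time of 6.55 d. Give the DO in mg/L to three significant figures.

DO ≈ 5.11 mg/L

k_d L₀/(k_a−k_d) = 0.0885×26.9/(0.394−0.0885) = 2.381/0.3055 = 7.793 mg/L.
e^(−k_d t) = e^(−0.0885×6.550) = 0.5601; e^(−k_a t) = e^(−0.394×6.550) = 0.07572.
D = 7.793 × (0.5601 − 0.07572) + 0.415 × 0.07572 = 3.774 + 0.03142 = 3.806 mg/L.
DO = C_s − D = 8.92 − 3.806 = 5.114 mg/L.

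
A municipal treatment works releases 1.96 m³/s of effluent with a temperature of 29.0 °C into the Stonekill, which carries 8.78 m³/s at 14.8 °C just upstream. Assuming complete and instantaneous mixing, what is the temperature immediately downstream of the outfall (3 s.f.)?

17.4 °C

Flow-weighted mixing: C = (Q_r C_r + Q_w C_w)/(Q_r + Q_w)
= (8.78×14.8 + 1.96×29.0)/(8.78 + 1.96) = 186.8/10.74 = 17.39 °C.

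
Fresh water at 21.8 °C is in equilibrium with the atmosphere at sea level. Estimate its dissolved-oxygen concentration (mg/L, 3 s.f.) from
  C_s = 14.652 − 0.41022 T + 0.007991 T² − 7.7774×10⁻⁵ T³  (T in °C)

C_s ≈ 8.70 mg/L

C_s = 14.652 − 0.41022×21.8 + 0.007991×21.8² − 7.7774×10⁻⁵×21.8³ = 8.701 mg/L.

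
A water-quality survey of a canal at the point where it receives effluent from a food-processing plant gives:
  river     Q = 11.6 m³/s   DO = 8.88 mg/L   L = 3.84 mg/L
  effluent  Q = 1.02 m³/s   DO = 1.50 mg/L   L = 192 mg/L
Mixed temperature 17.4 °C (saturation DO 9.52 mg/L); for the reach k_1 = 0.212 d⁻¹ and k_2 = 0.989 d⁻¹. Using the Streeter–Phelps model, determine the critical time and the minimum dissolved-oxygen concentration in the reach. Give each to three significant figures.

Mixed DO = (11.6×8.88 + 1.02×1.50)/(11.6+1.02) = 104.5/12.62 = 8.284 mg/L.
Mixed L₀ = (11.6×3.84 + 1.02×192)/(12.62) = 240.4/12.62 = 19.05 mg/L.
Initial deficit D₀ = C_s − DO₀ = 9.52 − 8.284 = 1.236 mg/L.
t_c = (1/0.7770) ln[(0.989/0.212)(1 − 1.236×0.7770/(0.212×19.05))] = 1.287 × ln(3.555) = 1.632 d.
D_c = (0.212/0.989) × 19.05 × e^(−0.212×1.632) = 0.2144 × 19.05 × 0.7075 = 2.889 mg/L.
Minimum DO = 9.52 − 2.889 = 6.631 mg/L.

t_c ≈ 1.63 d; minimum DO ≈ 6.63 mg/L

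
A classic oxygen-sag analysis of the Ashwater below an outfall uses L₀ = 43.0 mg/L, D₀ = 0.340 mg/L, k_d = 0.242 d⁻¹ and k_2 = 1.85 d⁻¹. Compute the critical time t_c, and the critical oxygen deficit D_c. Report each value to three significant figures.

With k_2/k_d = 7.645 and 1 − D₀(k_2−k_d)/(k_d L₀) = 0.9475,
t_c = ln(7.645 × 0.9475) / (1.85 − 0.242) = ln(7.243) / 1.608 = 1.980/1.608 = 1.231 d.
D_c = (k_d/k_2) L₀ e^(−k_d t_c) = (0.242/1.85) × 43.0 × e^(−0.242×1.231) = 0.1308 × 43.0 × 0.7423 = 4.175 mg/L.

t_c ≈ 1.23 d; D_c ≈ 4.18 mg/L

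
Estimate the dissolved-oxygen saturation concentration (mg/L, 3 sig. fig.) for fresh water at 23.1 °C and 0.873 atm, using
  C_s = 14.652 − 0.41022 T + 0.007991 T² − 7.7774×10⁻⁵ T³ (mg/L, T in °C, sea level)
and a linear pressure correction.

At sea level: C_s = 14.652 − 0.41022×23.1 + 0.007991×23.1² − 7.7774×10⁻⁵×23.1³ = 8.481 mg/L.
Pressure correction: C_s' = 8.481 × 0.873 = 7.404 mg/L.

C_s ≈ 7.40 mg/L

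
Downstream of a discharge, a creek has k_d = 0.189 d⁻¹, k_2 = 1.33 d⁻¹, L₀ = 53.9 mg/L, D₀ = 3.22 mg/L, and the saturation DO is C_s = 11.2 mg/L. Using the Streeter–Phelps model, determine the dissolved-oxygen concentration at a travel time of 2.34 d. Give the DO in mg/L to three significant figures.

k_d L₀/(k_2−k_d) = 0.189×53.9/(1.33−0.189) = 10.19/1.141 = 8.928 mg/L.
e^(−k_d t) = e^(−0.189×2.340) = 0.6426; e^(−k_2 t) = e^(−1.33×2.340) = 0.04450.
D = 8.928 × (0.6426 − 0.04450) + 3.22 × 0.04450 = 5.340 + 0.1433 = 5.483 mg/L.
DO = C_s − D = 11.2 − 5.483 = 5.717 mg/L.

DO ≈ 5.72 mg/L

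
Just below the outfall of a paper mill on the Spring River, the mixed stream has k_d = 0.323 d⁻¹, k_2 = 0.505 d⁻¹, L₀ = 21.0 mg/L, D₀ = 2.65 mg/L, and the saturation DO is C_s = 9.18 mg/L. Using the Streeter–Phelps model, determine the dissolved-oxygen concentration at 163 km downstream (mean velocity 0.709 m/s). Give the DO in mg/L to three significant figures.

DO ≈ 2.43 mg/L

Travel time t = x/v = 163 km / (0.709 m/s) = 163000 m / 0.709 m/s = 229900 s = 2.661 d.
k_d L₀/(k_2−k_d) = 0.323×21.0/(0.505−0.323) = 6.783/0.1820 = 37.27 mg/L.
e^(−k_d t) = e^(−0.323×2.661) = 0.4234; e^(−k_2 t) = e^(−0.505×2.661) = 0.2609.
D = 37.27 × (0.4234 − 0.2609) + 2.65 × 0.2609 = 6.057 + 0.6913 = 6.748 mg/L.
DO = C_s − D = 9.18 − 6.748 = 2.432 mg/L.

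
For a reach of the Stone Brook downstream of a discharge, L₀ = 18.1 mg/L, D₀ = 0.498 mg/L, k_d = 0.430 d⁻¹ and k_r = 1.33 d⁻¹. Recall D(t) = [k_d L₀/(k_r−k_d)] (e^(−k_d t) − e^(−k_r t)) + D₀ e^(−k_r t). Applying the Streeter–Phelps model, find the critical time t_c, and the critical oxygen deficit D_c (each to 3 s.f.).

With k_r/k_d = 3.093 and 1 − D₀(k_r−k_d)/(k_d L₀) = 0.9424,
t_c = ln(3.093 × 0.9424) / (1.33 − 0.430) = ln(2.915) / 0.9000 = 1.070/0.9000 = 1.189 d.
D_c = (k_d/k_r) L₀ e^(−k_d t_c) = (0.430/1.33) × 18.1 × e^(−0.430×1.189) = 0.3233 × 18.1 × 0.5998 = 3.510 mg/L.

t_c ≈ 1.19 d; D_c ≈ 3.51 mg/L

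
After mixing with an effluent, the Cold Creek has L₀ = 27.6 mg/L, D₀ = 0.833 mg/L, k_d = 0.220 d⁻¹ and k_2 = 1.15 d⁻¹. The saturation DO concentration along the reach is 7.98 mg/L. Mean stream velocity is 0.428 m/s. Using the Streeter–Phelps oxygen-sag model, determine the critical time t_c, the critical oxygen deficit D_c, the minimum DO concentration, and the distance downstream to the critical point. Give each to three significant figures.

At the critical point dD/dt = 0, so k_d L₀ e^(−k_d t) = k_2 D. Substituting D(t) from the Streeter–Phelps equation and solving for t gives
t_c = ln[(k_2/k_d)(1 − D₀(k_2−k_d)/(k_d L₀))] / (k_2−k_d).
Here k_2−k_d = 0.9300 d⁻¹ and 1 − D₀(k_2−k_d)/(k_d L₀) = 1 − 0.833×0.9300/(0.220×27.6) = 0.8724, so
t_c = ln(5.227 × 0.8724) / 0.9300 = 1.517 / 0.9300 = 1.632 d.
D_c = (k_d/k_2) L₀ e^(−k_d t_c) = (0.220/1.15) × 27.6 × e^(−0.220×1.632) = 0.1913 × 27.6 × 0.6984 = 3.688 mg/L.
Minimum DO = C_s − D_c = 7.98 − 3.688 = 4.292 mg/L.
x_c = v t_c = 0.428 m/s × 1.632 d × 86400 s/d = 60340 m ≈ 60.3 km.

t_c ≈ 1.63 d; D_c ≈ 3.69 mg/L; min DO ≈ 4.29 mg/L; x_c ≈ 60.3 km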